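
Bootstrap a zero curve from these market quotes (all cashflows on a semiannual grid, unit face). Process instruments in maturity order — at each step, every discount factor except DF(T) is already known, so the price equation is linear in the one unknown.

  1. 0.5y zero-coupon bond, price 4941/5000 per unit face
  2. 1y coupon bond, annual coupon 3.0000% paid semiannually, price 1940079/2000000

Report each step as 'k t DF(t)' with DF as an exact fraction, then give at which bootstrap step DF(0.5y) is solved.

step 1 [0.5y] zero: DF = P = 4941/5000 ≈ 0.988200
step 2 [1y] bond c/2=3/200: DF=(1940079/2000000 − 3/200·(0.988200))/(1+3/200) = 9411/10000 ≈ 0.941100

1 1/2 4941/5000
2 1 9411/10000
DF(0.5y) is solved at step 1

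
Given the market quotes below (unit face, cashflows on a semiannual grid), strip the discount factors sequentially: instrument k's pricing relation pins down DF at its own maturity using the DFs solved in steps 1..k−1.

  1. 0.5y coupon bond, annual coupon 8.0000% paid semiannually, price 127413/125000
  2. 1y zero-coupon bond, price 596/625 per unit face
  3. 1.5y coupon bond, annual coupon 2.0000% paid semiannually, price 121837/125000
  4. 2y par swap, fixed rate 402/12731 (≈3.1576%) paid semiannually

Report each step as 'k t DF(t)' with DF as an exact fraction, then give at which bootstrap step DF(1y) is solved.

1 1/2 9801/10000
2 1 596/625
3 3/2 9459/10000
4 2 9397/10000
DF(1y) is solved at step 2

step 1 [0.5y] bond c/2=1/25: DF=(127413/125000 − 1/25·(0))/(1+1/25) = 9801/10000 ≈ 0.980100
step 2 [1y] zero: DF = P = 596/625 ≈ 0.953600
step 3 [1.5y] bond c/2=1/100: DF=(121837/125000 − 1/100·(0.980100+0.953600))/(1+1/100) = 9459/10000 ≈ 0.945900
step 4 [2y] swap r/2=201/12731: DF=(1 − 201/12731·(0.980100+0.953600+0.945900))/(1+201/12731) = 9397/10000 ≈ 0.939700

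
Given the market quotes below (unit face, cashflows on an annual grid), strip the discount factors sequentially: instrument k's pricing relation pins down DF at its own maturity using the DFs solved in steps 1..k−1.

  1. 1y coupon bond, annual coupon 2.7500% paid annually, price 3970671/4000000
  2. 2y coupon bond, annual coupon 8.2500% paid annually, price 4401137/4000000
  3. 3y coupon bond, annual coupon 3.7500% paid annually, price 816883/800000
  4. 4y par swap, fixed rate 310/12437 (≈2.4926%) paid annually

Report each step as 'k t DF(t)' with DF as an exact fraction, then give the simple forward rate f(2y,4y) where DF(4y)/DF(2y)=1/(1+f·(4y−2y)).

step 1 [1y] bond c/1=11/400: DF=(3970671/4000000 − 11/400·(0))/(1+11/400) = 9661/10000 ≈ 0.966100
step 2 [2y] bond c/1=33/400: DF=(4401137/4000000 − 33/400·(0.966100))/(1+33/400) = 2357/2500 ≈ 0.942800
step 3 [3y] bond c/1=3/80: DF=(816883/800000 − 3/80·(0.966100+0.942800))/(1+3/80) = 572/625 ≈ 0.915200
step 4 [4y] swap r/1=310/12437: DF=(1 − 310/12437·(0.966100+0.942800+0.915200))/(1+310/12437) = 907/1000 ≈ 0.907000

1 1 9661/10000
2 2 2357/2500
3 3 572/625
4 4 907/1000
f(2y,4y) = ((2357/2500)/(907/1000) − 1)/(2) = 179/9070 ≈ 1.9735%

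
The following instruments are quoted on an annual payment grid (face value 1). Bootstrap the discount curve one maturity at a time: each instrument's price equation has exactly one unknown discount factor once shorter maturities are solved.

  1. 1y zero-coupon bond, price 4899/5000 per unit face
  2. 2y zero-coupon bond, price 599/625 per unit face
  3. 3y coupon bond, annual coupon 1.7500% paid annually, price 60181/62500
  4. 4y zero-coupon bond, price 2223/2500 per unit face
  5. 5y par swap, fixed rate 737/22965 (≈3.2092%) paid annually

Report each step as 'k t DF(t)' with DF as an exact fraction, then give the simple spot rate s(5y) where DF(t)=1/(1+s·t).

1 1 4899/5000
2 2 599/625
3 3 913/1000
4 4 2223/2500
5 5 4263/5000
s(5y) = (1/(4263/5000) − 1)/(5) = 737/21315 ≈ 3.4577%

step 1 [1y] zero: DF = P = 4899/5000 ≈ 0.979800
step 2 [2y] zero: DF = P = 599/625 ≈ 0.958400
step 3 [3y] bond c/1=7/400: DF=(60181/62500 − 7/400·(0.979800+0.958400))/(1+7/400) = 913/1000 ≈ 0.913000
step 4 [4y] zero: DF = P = 2223/2500 ≈ 0.889200
step 5 [5y] swap r/1=737/22965: DF=(1 − 737/22965·(0.979800+0.958400+0.913000+0.889200))/(1+737/22965) = 4263/5000 ≈ 0.852600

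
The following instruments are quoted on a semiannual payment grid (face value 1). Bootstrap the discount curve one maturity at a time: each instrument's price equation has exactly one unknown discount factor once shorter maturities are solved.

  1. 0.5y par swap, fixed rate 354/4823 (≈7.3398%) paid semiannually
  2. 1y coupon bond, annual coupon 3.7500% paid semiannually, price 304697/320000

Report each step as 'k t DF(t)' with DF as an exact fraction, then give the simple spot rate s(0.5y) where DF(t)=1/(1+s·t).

step 1 [0.5y] swap r/2=177/4823: DF=(1 − 177/4823·(0))/(1+177/4823) = 4823/5000 ≈ 0.964600
step 2 [1y] bond c/2=3/160: DF=(304697/320000 − 3/160·(0.964600))/(1+3/160) = 9169/10000 ≈ 0.916900

1 1/2 4823/5000
2 1 9169/10000
s(0.5y) = (1/(4823/5000) − 1)/(1/2) = 354/4823 ≈ 7.3398%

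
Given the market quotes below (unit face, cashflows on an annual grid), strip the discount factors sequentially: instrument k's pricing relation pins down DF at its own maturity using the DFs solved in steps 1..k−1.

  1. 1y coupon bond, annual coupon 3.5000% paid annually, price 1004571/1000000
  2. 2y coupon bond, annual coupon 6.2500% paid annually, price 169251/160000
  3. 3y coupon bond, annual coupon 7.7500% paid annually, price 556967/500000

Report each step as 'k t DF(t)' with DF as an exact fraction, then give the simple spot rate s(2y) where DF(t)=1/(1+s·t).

1 1 4853/5000
2 2 1877/2000
3 3 1793/2000
s(2y) = (1/(1877/2000) − 1)/(2) = 123/3754 ≈ 3.2765%

step 1 [1y] bond c/1=7/200: DF=(1004571/1000000 − 7/200·(0))/(1+7/200) = 4853/5000 ≈ 0.970600
step 2 [2y] bond c/1=1/16: DF=(169251/160000 − 1/16·(0.970600))/(1+1/16) = 1877/2000 ≈ 0.938500
step 3 [3y] bond c/1=31/400: DF=(556967/500000 − 31/400·(0.970600+0.938500))/(1+31/400) = 1793/2000 ≈ 0.896500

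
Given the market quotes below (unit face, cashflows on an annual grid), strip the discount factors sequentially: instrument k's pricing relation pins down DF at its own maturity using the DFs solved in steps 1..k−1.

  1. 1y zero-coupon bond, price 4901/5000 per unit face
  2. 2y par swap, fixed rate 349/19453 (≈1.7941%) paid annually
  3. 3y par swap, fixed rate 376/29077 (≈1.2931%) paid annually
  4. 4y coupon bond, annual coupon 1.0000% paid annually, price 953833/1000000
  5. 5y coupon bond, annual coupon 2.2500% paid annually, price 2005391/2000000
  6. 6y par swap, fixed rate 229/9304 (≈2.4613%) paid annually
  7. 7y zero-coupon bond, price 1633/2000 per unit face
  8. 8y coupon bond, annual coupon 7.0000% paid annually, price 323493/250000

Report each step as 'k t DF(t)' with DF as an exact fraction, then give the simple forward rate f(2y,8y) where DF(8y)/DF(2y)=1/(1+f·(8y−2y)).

1 1 4901/5000
2 2 9651/10000
3 3 1203/1250
4 4 2289/2500
5 5 1793/2000
6 6 4313/5000
7 7 1633/2000
8 8 7907/10000
f(2y,8y) = ((9651/10000)/(7907/10000) − 1)/(6) = 872/23721 ≈ 3.6761%

step 1 [1y] zero: DF = P = 4901/5000 ≈ 0.980200
step 2 [2y] swap r/1=349/19453: DF=(1 − 349/19453·(0.980200))/(1+349/19453) = 9651/10000 ≈ 0.965100
step 3 [3y] swap r/1=376/29077: DF=(1 − 376/29077·(0.980200+0.965100))/(1+376/29077) = 1203/1250 ≈ 0.962400
step 4 [4y] bond c/1=1/100: DF=(953833/1000000 − 1/100·(0.980200+0.965100+0.962400))/(1+1/100) = 2289/2500 ≈ 0.915600
step 5 [5y] bond c/1=9/400: DF=(2005391/2000000 − 9/400·(0.980200+0.965100+0.962400+0.915600))/(1+9/400) = 1793/2000 ≈ 0.896500
step 6 [6y] swap r/1=229/9304: DF=(1 − 229/9304·(0.980200+0.965100+0.962400+0.915600+0.896500))/(1+229/9304) = 4313/5000 ≈ 0.862600
step 7 [7y] zero: DF = P = 1633/2000 ≈ 0.816500
step 8 [8y] bond c/1=7/100: DF=(323493/250000 − 7/100·(0.980200+0.965100+0.962400+0.915600+0.896500+0.862600+0.816500))/(1+7/100) = 7907/10000 ≈ 0.790700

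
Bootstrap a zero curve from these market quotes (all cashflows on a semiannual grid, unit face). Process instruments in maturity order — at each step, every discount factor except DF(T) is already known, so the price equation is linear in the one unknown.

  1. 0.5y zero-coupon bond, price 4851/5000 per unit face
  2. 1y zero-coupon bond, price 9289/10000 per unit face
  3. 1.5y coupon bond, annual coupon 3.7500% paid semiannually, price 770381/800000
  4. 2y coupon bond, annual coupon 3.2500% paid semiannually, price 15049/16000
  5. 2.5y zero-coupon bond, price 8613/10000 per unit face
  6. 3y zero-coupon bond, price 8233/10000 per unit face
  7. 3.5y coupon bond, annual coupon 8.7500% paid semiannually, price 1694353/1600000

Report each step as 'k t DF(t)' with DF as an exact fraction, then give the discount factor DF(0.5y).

step 1 [0.5y] zero: DF = P = 4851/5000 ≈ 0.970200
step 2 [1y] zero: DF = P = 9289/10000 ≈ 0.928900
step 3 [1.5y] bond c/2=3/160: DF=(770381/800000 − 3/160·(0.970200+0.928900))/(1+3/160) = 9103/10000 ≈ 0.910300
step 4 [2y] bond c/2=13/800: DF=(15049/16000 − 13/800·(0.970200+0.928900+0.910300))/(1+13/800) = 4403/5000 ≈ 0.880600
step 5 [2.5y] zero: DF = P = 8613/10000 ≈ 0.861300
step 6 [3y] zero: DF = P = 8233/10000 ≈ 0.823300
step 7 [3.5y] bond c/2=7/160: DF=(1694353/1600000 − 7/160·(0.970200+0.928900+0.910300+0.880600+0.861300+0.823300))/(1+7/160) = 7893/10000 ≈ 0.789300

1 1/2 4851/5000
2 1 9289/10000
3 3/2 9103/10000
4 2 4403/5000
5 5/2 8613/10000
6 3 8233/10000
7 7/2 7893/10000
DF(0.5y) = 4851/5000 ≈ 0.970200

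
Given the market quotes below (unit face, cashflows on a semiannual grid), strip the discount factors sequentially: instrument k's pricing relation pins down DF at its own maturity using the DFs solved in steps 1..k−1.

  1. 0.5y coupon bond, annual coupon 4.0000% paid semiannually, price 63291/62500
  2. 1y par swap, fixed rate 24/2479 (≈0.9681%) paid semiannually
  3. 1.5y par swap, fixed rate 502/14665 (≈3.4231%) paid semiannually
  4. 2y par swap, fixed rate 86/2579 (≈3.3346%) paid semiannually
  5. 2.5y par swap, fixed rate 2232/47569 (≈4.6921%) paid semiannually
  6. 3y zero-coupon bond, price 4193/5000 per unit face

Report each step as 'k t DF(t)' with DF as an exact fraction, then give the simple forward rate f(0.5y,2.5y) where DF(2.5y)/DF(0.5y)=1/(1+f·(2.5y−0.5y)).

1 1/2 1241/1250
2 1 619/625
3 3/2 4749/5000
4 2 1871/2000
5 5/2 2221/2500
6 3 4193/5000
f(0.5y,2.5y) = ((1241/1250)/(2221/2500) − 1)/(2) = 261/4442 ≈ 5.8757%

step 1 [0.5y] bond c/2=1/50: DF=(63291/62500 − 1/50·(0))/(1+1/50) = 1241/1250 ≈ 0.992800
step 2 [1y] swap r/2=12/2479: DF=(1 − 12/2479·(0.992800))/(1+12/2479) = 619/625 ≈ 0.990400
step 3 [1.5y] swap r/2=251/14665: DF=(1 − 251/14665·(0.992800+0.990400))/(1+251/14665) = 4749/5000 ≈ 0.949800
step 4 [2y] swap r/2=43/2579: DF=(1 − 43/2579·(0.992800+0.990400+0.949800))/(1+43/2579) = 1871/2000 ≈ 0.935500
step 5 [2.5y] swap r/2=1116/47569: DF=(1 − 1116/47569·(0.992800+0.990400+0.949800+0.935500))/(1+1116/47569) = 2221/2500 ≈ 0.888400
step 6 [3y] zero: DF = P = 4193/5000 ≈ 0.838600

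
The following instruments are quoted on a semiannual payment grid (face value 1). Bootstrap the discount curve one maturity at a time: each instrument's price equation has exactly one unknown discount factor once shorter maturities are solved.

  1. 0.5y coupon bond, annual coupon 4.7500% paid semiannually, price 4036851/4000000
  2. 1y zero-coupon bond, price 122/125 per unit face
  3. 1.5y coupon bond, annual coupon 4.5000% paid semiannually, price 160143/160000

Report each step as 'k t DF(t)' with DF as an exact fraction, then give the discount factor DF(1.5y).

1 1/2 4929/5000
2 1 122/125
3 3/2 9357/10000
DF(1.5y) = 9357/10000 ≈ 0.935700

step 1 [0.5y] bond c/2=19/800: DF=(4036851/4000000 − 19/800·(0))/(1+19/800) = 4929/5000 ≈ 0.985800
step 2 [1y] zero: DF = P = 122/125 ≈ 0.976000
step 3 [1.5y] bond c/2=9/400: DF=(160143/160000 − 9/400·(0.985800+0.976000))/(1+9/400) = 9357/10000 ≈ 0.935700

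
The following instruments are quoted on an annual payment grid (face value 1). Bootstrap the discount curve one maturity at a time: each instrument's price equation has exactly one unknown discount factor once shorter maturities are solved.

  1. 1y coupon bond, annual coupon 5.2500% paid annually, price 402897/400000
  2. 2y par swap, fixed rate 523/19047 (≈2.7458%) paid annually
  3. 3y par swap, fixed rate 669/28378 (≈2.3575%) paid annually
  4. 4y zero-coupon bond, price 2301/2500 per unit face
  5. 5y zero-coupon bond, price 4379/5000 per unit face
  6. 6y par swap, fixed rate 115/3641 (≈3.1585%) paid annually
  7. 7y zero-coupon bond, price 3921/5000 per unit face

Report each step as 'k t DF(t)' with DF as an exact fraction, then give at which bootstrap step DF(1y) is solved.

1 1 957/1000
2 2 9477/10000
3 3 9331/10000
4 4 2301/2500
5 5 4379/5000
6 6 331/400
7 7 3921/5000
DF(1y) is solved at step 1

step 1 [1y] bond c/1=21/400: DF=(402897/400000 − 21/400·(0))/(1+21/400) = 957/1000 ≈ 0.957000
step 2 [2y] swap r/1=523/19047: DF=(1 − 523/19047·(0.957000))/(1+523/19047) = 9477/10000 ≈ 0.947700
step 3 [3y] swap r/1=669/28378: DF=(1 − 669/28378·(0.957000+0.947700))/(1+669/28378) = 9331/10000 ≈ 0.933100
step 4 [4y] zero: DF = P = 2301/2500 ≈ 0.920400
step 5 [5y] zero: DF = P = 4379/5000 ≈ 0.875800
step 6 [6y] swap r/1=115/3641: DF=(1 − 115/3641·(0.957000+0.947700+0.933100+0.920400+0.875800))/(1+115/3641) = 331/400 ≈ 0.827500
step 7 [7y] zero: DF = P = 3921/5000 ≈ 0.784200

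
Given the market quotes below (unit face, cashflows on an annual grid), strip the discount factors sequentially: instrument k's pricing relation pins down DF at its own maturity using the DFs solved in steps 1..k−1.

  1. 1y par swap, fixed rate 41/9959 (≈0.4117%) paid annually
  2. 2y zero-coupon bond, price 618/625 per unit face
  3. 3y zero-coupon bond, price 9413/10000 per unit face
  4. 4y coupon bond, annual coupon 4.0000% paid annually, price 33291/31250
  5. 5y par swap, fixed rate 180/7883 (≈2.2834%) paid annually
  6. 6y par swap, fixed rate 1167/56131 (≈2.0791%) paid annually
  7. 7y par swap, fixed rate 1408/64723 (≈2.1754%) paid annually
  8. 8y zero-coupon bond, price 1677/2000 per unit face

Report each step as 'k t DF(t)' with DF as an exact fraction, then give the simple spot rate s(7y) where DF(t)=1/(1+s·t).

1 1 9959/10000
2 2 618/625
3 3 9413/10000
4 4 4559/5000
5 5 223/250
6 6 8833/10000
7 7 537/625
8 8 1677/2000
s(7y) = (1/(537/625) − 1)/(7) = 88/3759 ≈ 2.3410%

step 1 [1y] swap r/1=41/9959: DF=(1 − 41/9959·(0))/(1+41/9959) = 9959/10000 ≈ 0.995900
step 2 [2y] zero: DF = P = 618/625 ≈ 0.988800
step 3 [3y] zero: DF = P = 9413/10000 ≈ 0.941300
step 4 [4y] bond c/1=1/25: DF=(33291/31250 − 1/25·(0.995900+0.988800+0.941300))/(1+1/25) = 4559/5000 ≈ 0.911800
step 5 [5y] swap r/1=180/7883: DF=(1 − 180/7883·(0.995900+0.988800+0.941300+0.911800))/(1+180/7883) = 223/250 ≈ 0.892000
step 6 [6y] swap r/1=1167/56131: DF=(1 − 1167/56131·(0.995900+0.988800+0.941300+0.911800+0.892000))/(1+1167/56131) = 8833/10000 ≈ 0.883300
step 7 [7y] swap r/1=1408/64723: DF=(1 − 1408/64723·(0.995900+0.988800+0.941300+0.911800+0.892000+0.883300))/(1+1408/64723) = 537/625 ≈ 0.859200
step 8 [8y] zero: DF = P = 1677/2000 ≈ 0.838500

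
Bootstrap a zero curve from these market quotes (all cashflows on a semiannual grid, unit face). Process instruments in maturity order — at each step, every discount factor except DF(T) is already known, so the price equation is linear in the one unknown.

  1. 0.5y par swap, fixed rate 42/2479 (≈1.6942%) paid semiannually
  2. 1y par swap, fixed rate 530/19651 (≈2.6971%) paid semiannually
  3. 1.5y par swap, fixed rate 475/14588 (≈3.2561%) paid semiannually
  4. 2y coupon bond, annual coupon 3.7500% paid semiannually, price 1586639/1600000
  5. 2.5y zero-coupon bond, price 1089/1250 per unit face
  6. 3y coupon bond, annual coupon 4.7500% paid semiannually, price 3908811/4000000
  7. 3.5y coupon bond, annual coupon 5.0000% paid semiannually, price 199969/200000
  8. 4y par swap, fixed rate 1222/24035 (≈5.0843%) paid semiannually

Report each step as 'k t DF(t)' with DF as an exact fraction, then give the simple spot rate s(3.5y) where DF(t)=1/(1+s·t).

1 1/2 2479/2500
2 1 1947/2000
3 3/2 381/400
4 2 9197/10000
5 5/2 1089/1250
6 3 8453/10000
7 7/2 21/25
8 4 8167/10000
s(3.5y) = (1/(21/25) − 1)/(7/2) = 8/147 ≈ 5.4422%

step 1 [0.5y] swap r/2=21/2479: DF=(1 − 21/2479·(0))/(1+21/2479) = 2479/2500 ≈ 0.991600
step 2 [1y] swap r/2=265/19651: DF=(1 − 265/19651·(0.991600))/(1+265/19651) = 1947/2000 ≈ 0.973500
step 3 [1.5y] swap r/2=475/29176: DF=(1 − 475/29176·(0.991600+0.973500))/(1+475/29176) = 381/400 ≈ 0.952500
step 4 [2y] bond c/2=3/160: DF=(1586639/1600000 − 3/160·(0.991600+0.973500+0.952500))/(1+3/160) = 9197/10000 ≈ 0.919700
step 5 [2.5y] zero: DF = P = 1089/1250 ≈ 0.871200
step 6 [3y] bond c/2=19/800: DF=(3908811/4000000 − 19/800·(0.991600+0.973500+0.952500+0.919700+0.871200))/(1+19/800) = 8453/10000 ≈ 0.845300
step 7 [3.5y] bond c/2=1/40: DF=(199969/200000 − 1/40·(0.991600+0.973500+0.952500+0.919700+0.871200+0.845300))/(1+1/40) = 21/25 ≈ 0.840000
step 8 [4y] swap r/2=611/24035: DF=(1 − 611/24035·(0.991600+0.973500+0.952500+0.919700+0.871200+0.845300+0.840000))/(1+611/24035) = 8167/10000 ≈ 0.816700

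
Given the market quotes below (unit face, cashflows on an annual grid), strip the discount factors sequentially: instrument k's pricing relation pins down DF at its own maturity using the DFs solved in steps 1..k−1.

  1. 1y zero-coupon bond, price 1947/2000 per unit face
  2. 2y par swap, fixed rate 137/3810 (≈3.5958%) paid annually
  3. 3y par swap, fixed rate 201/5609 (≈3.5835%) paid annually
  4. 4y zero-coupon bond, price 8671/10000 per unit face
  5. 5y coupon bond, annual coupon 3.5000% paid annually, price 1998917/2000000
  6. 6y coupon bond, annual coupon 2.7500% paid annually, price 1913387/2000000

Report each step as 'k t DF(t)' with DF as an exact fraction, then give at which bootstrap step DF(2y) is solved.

step 1 [1y] zero: DF = P = 1947/2000 ≈ 0.973500
step 2 [2y] swap r/1=137/3810: DF=(1 − 137/3810·(0.973500))/(1+137/3810) = 1863/2000 ≈ 0.931500
step 3 [3y] swap r/1=201/5609: DF=(1 − 201/5609·(0.973500+0.931500))/(1+201/5609) = 1799/2000 ≈ 0.899500
step 4 [4y] zero: DF = P = 8671/10000 ≈ 0.867100
step 5 [5y] bond c/1=7/200: DF=(1998917/2000000 − 7/200·(0.973500+0.931500+0.899500+0.867100))/(1+7/200) = 1683/2000 ≈ 0.841500
step 6 [6y] bond c/1=11/400: DF=(1913387/2000000 − 11/400·(0.973500+0.931500+0.899500+0.867100+0.841500))/(1+11/400) = 8103/10000 ≈ 0.810300

1 1 1947/2000
2 2 1863/2000
3 3 1799/2000
4 4 8671/10000
5 5 1683/2000
6 6 8103/10000
DF(2y) is solved at step 2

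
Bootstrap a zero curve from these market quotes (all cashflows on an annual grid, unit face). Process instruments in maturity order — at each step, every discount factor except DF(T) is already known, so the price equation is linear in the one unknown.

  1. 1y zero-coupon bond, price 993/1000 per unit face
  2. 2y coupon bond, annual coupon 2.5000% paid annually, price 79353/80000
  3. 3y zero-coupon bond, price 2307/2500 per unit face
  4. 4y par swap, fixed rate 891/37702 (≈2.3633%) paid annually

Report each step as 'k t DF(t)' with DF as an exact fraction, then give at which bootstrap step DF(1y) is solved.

1 1 993/1000
2 2 1887/2000
3 3 2307/2500
4 4 9109/10000
DF(1y) is solved at step 1

step 1 [1y] zero: DF = P = 993/1000 ≈ 0.993000
step 2 [2y] bond c/1=1/40: DF=(79353/80000 − 1/40·(0.993000))/(1+1/40) = 1887/2000 ≈ 0.943500
step 3 [3y] zero: DF = P = 2307/2500 ≈ 0.922800
step 4 [4y] swap r/1=891/37702: DF=(1 − 891/37702·(0.993000+0.943500+0.922800))/(1+891/37702) = 9109/10000 ≈ 0.910900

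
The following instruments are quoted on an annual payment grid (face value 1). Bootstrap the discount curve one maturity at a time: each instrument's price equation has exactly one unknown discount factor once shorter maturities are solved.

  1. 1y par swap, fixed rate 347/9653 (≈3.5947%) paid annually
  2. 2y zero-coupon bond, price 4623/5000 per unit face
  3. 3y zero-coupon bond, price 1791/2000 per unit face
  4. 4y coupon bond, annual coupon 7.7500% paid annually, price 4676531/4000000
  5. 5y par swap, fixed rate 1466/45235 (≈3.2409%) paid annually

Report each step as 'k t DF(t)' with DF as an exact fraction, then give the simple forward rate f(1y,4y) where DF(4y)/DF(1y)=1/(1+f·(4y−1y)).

1 1 9653/10000
2 2 4623/5000
3 3 1791/2000
4 4 8847/10000
5 5 4267/5000
f(1y,4y) = ((9653/10000)/(8847/10000) − 1)/(3) = 806/26541 ≈ 3.0368%

step 1 [1y] swap r/1=347/9653: DF=(1 − 347/9653·(0))/(1+347/9653) = 9653/10000 ≈ 0.965300
step 2 [2y] zero: DF = P = 4623/5000 ≈ 0.924600
step 3 [3y] zero: DF = P = 1791/2000 ≈ 0.895500
step 4 [4y] bond c/1=31/400: DF=(4676531/4000000 − 31/400·(0.965300+0.924600+0.895500))/(1+31/400) = 8847/10000 ≈ 0.884700
step 5 [5y] swap r/1=1466/45235: DF=(1 − 1466/45235·(0.965300+0.924600+0.895500+0.884700))/(1+1466/45235) = 4267/5000 ≈ 0.853400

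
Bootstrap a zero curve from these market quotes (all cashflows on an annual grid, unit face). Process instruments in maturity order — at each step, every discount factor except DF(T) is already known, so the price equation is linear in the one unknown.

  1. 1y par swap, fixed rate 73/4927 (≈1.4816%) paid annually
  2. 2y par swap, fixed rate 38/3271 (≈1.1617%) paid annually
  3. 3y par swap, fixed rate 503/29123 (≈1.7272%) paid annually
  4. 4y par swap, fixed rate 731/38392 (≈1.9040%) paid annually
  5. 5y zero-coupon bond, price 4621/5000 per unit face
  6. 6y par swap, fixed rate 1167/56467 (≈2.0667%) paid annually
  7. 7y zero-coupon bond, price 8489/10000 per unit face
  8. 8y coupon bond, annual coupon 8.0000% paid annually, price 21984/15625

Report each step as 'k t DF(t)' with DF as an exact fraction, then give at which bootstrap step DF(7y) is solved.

1 1 4927/5000
2 2 2443/2500
3 3 9497/10000
4 4 9269/10000
5 5 4621/5000
6 6 8833/10000
7 7 8489/10000
8 8 1027/1250
DF(7y) is solved at step 7

step 1 [1y] swap r/1=73/4927: DF=(1 − 73/4927·(0))/(1+73/4927) = 4927/5000 ≈ 0.985400
step 2 [2y] swap r/1=38/3271: DF=(1 − 38/3271·(0.985400))/(1+38/3271) = 2443/2500 ≈ 0.977200
step 3 [3y] swap r/1=503/29123: DF=(1 − 503/29123·(0.985400+0.977200))/(1+503/29123) = 9497/10000 ≈ 0.949700
step 4 [4y] swap r/1=731/38392: DF=(1 − 731/38392·(0.985400+0.977200+0.949700))/(1+731/38392) = 9269/10000 ≈ 0.926900
step 5 [5y] zero: DF = P = 4621/5000 ≈ 0.924200
step 6 [6y] swap r/1=1167/56467: DF=(1 − 1167/56467·(0.985400+0.977200+0.949700+0.926900+0.924200))/(1+1167/56467) = 8833/10000 ≈ 0.883300
step 7 [7y] zero: DF = P = 8489/10000 ≈ 0.848900
step 8 [8y] bond c/1=2/25: DF=(21984/15625 − 2/25·(0.985400+0.977200+0.949700+0.926900+0.924200+0.883300+0.848900))/(1+2/25) = 1027/1250 ≈ 0.821600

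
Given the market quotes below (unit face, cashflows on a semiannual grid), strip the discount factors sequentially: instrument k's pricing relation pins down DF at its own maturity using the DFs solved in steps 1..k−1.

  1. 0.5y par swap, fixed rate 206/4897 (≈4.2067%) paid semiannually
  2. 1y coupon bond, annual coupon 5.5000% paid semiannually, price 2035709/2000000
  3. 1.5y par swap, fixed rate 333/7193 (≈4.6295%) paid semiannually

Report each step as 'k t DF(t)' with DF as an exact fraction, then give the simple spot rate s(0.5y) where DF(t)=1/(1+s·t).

1 1/2 4897/5000
2 1 2411/2500
3 3/2 4667/5000
s(0.5y) = (1/(4897/5000) − 1)/(1/2) = 206/4897 ≈ 4.2067%

step 1 [0.5y] swap r/2=103/4897: DF=(1 − 103/4897·(0))/(1+103/4897) = 4897/5000 ≈ 0.979400
step 2 [1y] bond c/2=11/400: DF=(2035709/2000000 − 11/400·(0.979400))/(1+11/400) = 2411/2500 ≈ 0.964400
step 3 [1.5y] swap r/2=333/14386: DF=(1 − 333/14386·(0.979400+0.964400))/(1+333/14386) = 4667/5000 ≈ 0.933400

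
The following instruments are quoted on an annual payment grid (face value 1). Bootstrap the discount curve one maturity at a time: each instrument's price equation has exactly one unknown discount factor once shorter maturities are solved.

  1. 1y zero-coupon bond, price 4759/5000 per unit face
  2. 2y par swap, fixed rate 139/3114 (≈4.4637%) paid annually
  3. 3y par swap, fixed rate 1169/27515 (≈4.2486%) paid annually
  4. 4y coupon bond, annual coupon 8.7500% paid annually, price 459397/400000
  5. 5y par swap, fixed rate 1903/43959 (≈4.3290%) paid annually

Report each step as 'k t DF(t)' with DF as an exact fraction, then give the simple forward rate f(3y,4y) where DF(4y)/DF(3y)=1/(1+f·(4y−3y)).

step 1 [1y] zero: DF = P = 4759/5000 ≈ 0.951800
step 2 [2y] swap r/1=139/3114: DF=(1 − 139/3114·(0.951800))/(1+139/3114) = 4583/5000 ≈ 0.916600
step 3 [3y] swap r/1=1169/27515: DF=(1 − 1169/27515·(0.951800+0.916600))/(1+1169/27515) = 8831/10000 ≈ 0.883100
step 4 [4y] bond c/1=7/80: DF=(459397/400000 − 7/80·(0.951800+0.916600+0.883100))/(1+7/80) = 8347/10000 ≈ 0.834700
step 5 [5y] swap r/1=1903/43959: DF=(1 − 1903/43959·(0.951800+0.916600+0.883100+0.834700))/(1+1903/43959) = 8097/10000 ≈ 0.809700

1 1 4759/5000
2 2 4583/5000
3 3 8831/10000
4 4 8347/10000
5 5 8097/10000
f(3y,4y) = ((8831/10000)/(8347/10000) − 1)/(1) = 484/8347 ≈ 5.7985%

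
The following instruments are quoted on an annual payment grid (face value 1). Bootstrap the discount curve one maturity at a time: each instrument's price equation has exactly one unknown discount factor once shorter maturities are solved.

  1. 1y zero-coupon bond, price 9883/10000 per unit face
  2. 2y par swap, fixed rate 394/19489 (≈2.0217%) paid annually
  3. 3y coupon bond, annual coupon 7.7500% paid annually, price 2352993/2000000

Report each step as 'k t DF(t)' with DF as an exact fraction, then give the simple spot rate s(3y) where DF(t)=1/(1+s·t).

1 1 9883/10000
2 2 4803/5000
3 3 9517/10000
s(3y) = (1/(9517/10000) − 1)/(3) = 161/9517 ≈ 1.6917%

step 1 [1y] zero: DF = P = 9883/10000 ≈ 0.988300
step 2 [2y] swap r/1=394/19489: DF=(1 − 394/19489·(0.988300))/(1+394/19489) = 4803/5000 ≈ 0.960600
step 3 [3y] bond c/1=31/400: DF=(2352993/2000000 − 31/400·(0.988300+0.960600))/(1+31/400) = 9517/10000 ≈ 0.951700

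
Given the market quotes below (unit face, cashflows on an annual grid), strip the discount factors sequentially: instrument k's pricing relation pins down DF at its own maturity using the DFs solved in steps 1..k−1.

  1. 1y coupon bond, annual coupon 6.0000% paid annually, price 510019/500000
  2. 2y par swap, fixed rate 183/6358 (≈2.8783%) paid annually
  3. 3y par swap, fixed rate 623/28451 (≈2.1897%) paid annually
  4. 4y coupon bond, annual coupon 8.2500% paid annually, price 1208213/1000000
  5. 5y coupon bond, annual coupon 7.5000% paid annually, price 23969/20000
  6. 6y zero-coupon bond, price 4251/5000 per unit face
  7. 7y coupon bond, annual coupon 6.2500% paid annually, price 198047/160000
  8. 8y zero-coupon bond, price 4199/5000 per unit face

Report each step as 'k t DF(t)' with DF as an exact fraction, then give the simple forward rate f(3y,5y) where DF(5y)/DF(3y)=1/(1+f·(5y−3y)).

1 1 9623/10000
2 2 9451/10000
3 3 9377/10000
4 4 8993/10000
5 5 1067/1250
6 6 4251/5000
7 7 1689/2000
8 8 4199/5000
f(3y,5y) = ((9377/10000)/(1067/1250) − 1)/(2) = 841/17072 ≈ 4.9262%

step 1 [1y] bond c/1=3/50: DF=(510019/500000 − 3/50·(0))/(1+3/50) = 9623/10000 ≈ 0.962300
step 2 [2y] swap r/1=183/6358: DF=(1 − 183/6358·(0.962300))/(1+183/6358) = 9451/10000 ≈ 0.945100
step 3 [3y] swap r/1=623/28451: DF=(1 − 623/28451·(0.962300+0.945100))/(1+623/28451) = 9377/10000 ≈ 0.937700
step 4 [4y] bond c/1=33/400: DF=(1208213/1000000 − 33/400·(0.962300+0.945100+0.937700))/(1+33/400) = 8993/10000 ≈ 0.899300
step 5 [5y] bond c/1=3/40: DF=(23969/20000 − 3/40·(0.962300+0.945100+0.937700+0.899300))/(1+3/40) = 1067/1250 ≈ 0.853600
step 6 [6y] zero: DF = P = 4251/5000 ≈ 0.850200
step 7 [7y] bond c/1=1/16: DF=(198047/160000 − 1/16·(0.962300+0.945100+0.937700+0.899300+0.853600+0.850200))/(1+1/16) = 1689/2000 ≈ 0.844500
step 8 [8y] zero: DF = P = 4199/5000 ≈ 0.839800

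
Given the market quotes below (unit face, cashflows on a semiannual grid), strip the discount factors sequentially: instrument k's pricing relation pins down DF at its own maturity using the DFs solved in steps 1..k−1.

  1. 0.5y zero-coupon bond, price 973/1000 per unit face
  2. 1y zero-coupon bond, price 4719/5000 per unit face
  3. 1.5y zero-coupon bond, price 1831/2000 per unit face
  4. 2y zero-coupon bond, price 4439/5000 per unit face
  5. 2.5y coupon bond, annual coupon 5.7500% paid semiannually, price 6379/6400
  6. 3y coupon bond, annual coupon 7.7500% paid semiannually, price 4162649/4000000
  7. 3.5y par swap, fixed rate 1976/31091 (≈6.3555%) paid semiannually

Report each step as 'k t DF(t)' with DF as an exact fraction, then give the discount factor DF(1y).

1 1/2 973/1000
2 1 4719/5000
3 3/2 1831/2000
4 2 4439/5000
5 5/2 8649/10000
6 3 2077/2500
7 7/2 1003/1250
DF(1y) = 4719/5000 ≈ 0.943800

step 1 [0.5y] zero: DF = P = 973/1000 ≈ 0.973000
step 2 [1y] zero: DF = P = 4719/5000 ≈ 0.943800
step 3 [1.5y] zero: DF = P = 1831/2000 ≈ 0.915500
step 4 [2y] zero: DF = P = 4439/5000 ≈ 0.887800
step 5 [2.5y] bond c/2=23/800: DF=(6379/6400 − 23/800·(0.973000+0.943800+0.915500+0.887800))/(1+23/800) = 8649/10000 ≈ 0.864900
step 6 [3y] bond c/2=31/800: DF=(4162649/4000000 − 31/800·(0.973000+0.943800+0.915500+0.887800+0.864900))/(1+31/800) = 2077/2500 ≈ 0.830800
step 7 [3.5y] swap r/2=988/31091: DF=(1 − 988/31091·(0.973000+0.943800+0.915500+0.887800+0.864900+0.830800))/(1+988/31091) = 1003/1250 ≈ 0.802400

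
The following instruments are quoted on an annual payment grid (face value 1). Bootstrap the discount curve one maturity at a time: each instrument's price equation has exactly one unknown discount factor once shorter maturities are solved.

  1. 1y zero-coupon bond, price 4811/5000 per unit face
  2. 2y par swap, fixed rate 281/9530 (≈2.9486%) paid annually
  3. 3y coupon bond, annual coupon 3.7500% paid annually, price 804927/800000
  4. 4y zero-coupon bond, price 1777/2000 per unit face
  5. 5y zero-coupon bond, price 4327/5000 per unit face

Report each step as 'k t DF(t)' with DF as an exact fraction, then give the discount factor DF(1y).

1 1 4811/5000
2 2 4719/5000
3 3 9009/10000
4 4 1777/2000
5 5 4327/5000
DF(1y) = 4811/5000 ≈ 0.962200

step 1 [1y] zero: DF = P = 4811/5000 ≈ 0.962200
step 2 [2y] swap r/1=281/9530: DF=(1 − 281/9530·(0.962200))/(1+281/9530) = 4719/5000 ≈ 0.943800
step 3 [3y] bond c/1=3/80: DF=(804927/800000 − 3/80·(0.962200+0.943800))/(1+3/80) = 9009/10000 ≈ 0.900900
step 4 [4y] zero: DF = P = 1777/2000 ≈ 0.888500
step 5 [5y] zero: DF = P = 4327/5000 ≈ 0.865400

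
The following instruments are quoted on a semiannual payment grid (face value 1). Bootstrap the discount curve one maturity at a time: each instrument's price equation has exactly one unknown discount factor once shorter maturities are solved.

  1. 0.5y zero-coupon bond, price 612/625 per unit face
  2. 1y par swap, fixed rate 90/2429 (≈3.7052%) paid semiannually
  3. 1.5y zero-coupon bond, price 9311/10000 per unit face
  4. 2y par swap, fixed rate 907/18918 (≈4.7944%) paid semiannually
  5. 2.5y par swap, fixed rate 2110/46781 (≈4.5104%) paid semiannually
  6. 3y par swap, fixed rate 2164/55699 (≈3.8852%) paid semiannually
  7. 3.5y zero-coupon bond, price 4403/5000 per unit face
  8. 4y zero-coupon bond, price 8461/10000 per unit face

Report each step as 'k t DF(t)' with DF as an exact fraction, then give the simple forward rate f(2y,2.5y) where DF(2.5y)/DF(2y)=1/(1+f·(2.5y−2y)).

1 1/2 612/625
2 1 241/250
3 3/2 9311/10000
4 2 9093/10000
5 5/2 1789/2000
6 3 4459/5000
7 7/2 4403/5000
8 4 8461/10000
f(2y,2.5y) = ((9093/10000)/(1789/2000) − 1)/(1/2) = 296/8945 ≈ 3.3091%

step 1 [0.5y] zero: DF = P = 612/625 ≈ 0.979200
step 2 [1y] swap r/2=45/2429: DF=(1 − 45/2429·(0.979200))/(1+45/2429) = 241/250 ≈ 0.964000
step 3 [1.5y] zero: DF = P = 9311/10000 ≈ 0.931100
step 4 [2y] swap r/2=907/37836: DF=(1 − 907/37836·(0.979200+0.964000+0.931100))/(1+907/37836) = 9093/10000 ≈ 0.909300
step 5 [2.5y] swap r/2=1055/46781: DF=(1 − 1055/46781·(0.979200+0.964000+0.931100+0.909300))/(1+1055/46781) = 1789/2000 ≈ 0.894500
step 6 [3y] swap r/2=1082/55699: DF=(1 − 1082/55699·(0.979200+0.964000+0.931100+0.909300+0.894500))/(1+1082/55699) = 4459/5000 ≈ 0.891800
step 7 [3.5y] zero: DF = P = 4403/5000 ≈ 0.880600
step 8 [4y] zero: DF = P = 8461/10000 ≈ 0.846100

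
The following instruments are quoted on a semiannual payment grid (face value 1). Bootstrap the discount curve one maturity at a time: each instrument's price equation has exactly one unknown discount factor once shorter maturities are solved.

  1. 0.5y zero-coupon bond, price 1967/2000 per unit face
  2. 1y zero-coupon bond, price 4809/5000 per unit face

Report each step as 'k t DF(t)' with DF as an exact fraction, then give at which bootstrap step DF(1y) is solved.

step 1 [0.5y] zero: DF = P = 1967/2000 ≈ 0.983500
step 2 [1y] zero: DF = P = 4809/5000 ≈ 0.961800

1 1/2 1967/2000
2 1 4809/5000
DF(1y) is solved at step 2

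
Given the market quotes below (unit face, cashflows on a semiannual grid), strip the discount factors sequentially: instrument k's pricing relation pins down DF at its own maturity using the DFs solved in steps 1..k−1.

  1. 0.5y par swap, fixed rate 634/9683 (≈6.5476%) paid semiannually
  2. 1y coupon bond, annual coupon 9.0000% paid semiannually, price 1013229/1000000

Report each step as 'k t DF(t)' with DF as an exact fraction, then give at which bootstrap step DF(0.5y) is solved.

1 1/2 9683/10000
2 1 9279/10000
DF(0.5y) is solved at step 1

step 1 [0.5y] swap r/2=317/9683: DF=(1 − 317/9683·(0))/(1+317/9683) = 9683/10000 ≈ 0.968300
step 2 [1y] bond c/2=9/200: DF=(1013229/1000000 − 9/200·(0.968300))/(1+9/200) = 9279/10000 ≈ 0.927900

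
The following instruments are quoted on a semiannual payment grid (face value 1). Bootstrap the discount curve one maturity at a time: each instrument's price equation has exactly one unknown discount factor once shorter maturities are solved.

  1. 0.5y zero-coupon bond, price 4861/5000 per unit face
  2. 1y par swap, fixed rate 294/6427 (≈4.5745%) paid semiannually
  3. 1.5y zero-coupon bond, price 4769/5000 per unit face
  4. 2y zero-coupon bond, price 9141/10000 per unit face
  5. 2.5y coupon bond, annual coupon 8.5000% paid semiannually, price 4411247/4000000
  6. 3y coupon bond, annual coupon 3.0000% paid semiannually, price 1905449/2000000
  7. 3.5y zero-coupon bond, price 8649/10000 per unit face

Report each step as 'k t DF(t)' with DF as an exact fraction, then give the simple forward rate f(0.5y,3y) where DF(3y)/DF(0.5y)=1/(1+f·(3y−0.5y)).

step 1 [0.5y] zero: DF = P = 4861/5000 ≈ 0.972200
step 2 [1y] swap r/2=147/6427: DF=(1 − 147/6427·(0.972200))/(1+147/6427) = 9559/10000 ≈ 0.955900
step 3 [1.5y] zero: DF = P = 4769/5000 ≈ 0.953800
step 4 [2y] zero: DF = P = 9141/10000 ≈ 0.914100
step 5 [2.5y] bond c/2=17/400: DF=(4411247/4000000 − 17/400·(0.972200+0.955900+0.953800+0.914100))/(1+17/400) = 9031/10000 ≈ 0.903100
step 6 [3y] bond c/2=3/200: DF=(1905449/2000000 − 3/200·(0.972200+0.955900+0.953800+0.914100+0.903100))/(1+3/200) = 2173/2500 ≈ 0.869200
step 7 [3.5y] zero: DF = P = 8649/10000 ≈ 0.864900

1 1/2 4861/5000
2 1 9559/10000
3 3/2 4769/5000
4 2 9141/10000
5 5/2 9031/10000
6 3 2173/2500
7 7/2 8649/10000
f(0.5y,3y) = ((4861/5000)/(2173/2500) − 1)/(5/2) = 103/2173 ≈ 4.7400%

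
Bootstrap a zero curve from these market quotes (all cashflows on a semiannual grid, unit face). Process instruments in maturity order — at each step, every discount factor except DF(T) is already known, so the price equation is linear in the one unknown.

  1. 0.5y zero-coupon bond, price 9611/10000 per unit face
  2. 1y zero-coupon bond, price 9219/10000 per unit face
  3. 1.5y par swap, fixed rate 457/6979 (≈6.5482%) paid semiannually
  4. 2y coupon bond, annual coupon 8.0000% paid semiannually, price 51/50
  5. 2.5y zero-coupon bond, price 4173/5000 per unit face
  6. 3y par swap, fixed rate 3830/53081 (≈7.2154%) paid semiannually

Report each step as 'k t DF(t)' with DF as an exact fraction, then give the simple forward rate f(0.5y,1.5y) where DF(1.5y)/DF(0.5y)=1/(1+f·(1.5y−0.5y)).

step 1 [0.5y] zero: DF = P = 9611/10000 ≈ 0.961100
step 2 [1y] zero: DF = P = 9219/10000 ≈ 0.921900
step 3 [1.5y] swap r/2=457/13958: DF=(1 − 457/13958·(0.961100+0.921900))/(1+457/13958) = 4543/5000 ≈ 0.908600
step 4 [2y] bond c/2=1/25: DF=(51/50 − 1/25·(0.961100+0.921900+0.908600))/(1+1/25) = 4367/5000 ≈ 0.873400
step 5 [2.5y] zero: DF = P = 4173/5000 ≈ 0.834600
step 6 [3y] swap r/2=1915/53081: DF=(1 − 1915/53081·(0.961100+0.921900+0.908600+0.873400+0.834600))/(1+1915/53081) = 1617/2000 ≈ 0.808500

1 1/2 9611/10000
2 1 9219/10000
3 3/2 4543/5000
4 2 4367/5000
5 5/2 4173/5000
6 3 1617/2000
f(0.5y,1.5y) = ((9611/10000)/(4543/5000) − 1)/(1) = 75/1298 ≈ 5.7781%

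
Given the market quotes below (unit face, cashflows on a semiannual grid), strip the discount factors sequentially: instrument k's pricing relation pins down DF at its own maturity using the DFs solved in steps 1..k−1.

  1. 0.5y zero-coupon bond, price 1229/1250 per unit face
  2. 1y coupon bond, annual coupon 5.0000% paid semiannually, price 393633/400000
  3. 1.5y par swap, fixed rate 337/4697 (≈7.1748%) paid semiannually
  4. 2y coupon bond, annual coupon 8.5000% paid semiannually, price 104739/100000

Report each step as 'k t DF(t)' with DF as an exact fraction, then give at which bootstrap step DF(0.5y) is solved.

step 1 [0.5y] zero: DF = P = 1229/1250 ≈ 0.983200
step 2 [1y] bond c/2=1/40: DF=(393633/400000 − 1/40·(0.983200))/(1+1/40) = 9361/10000 ≈ 0.936100
step 3 [1.5y] swap r/2=337/9394: DF=(1 − 337/9394·(0.983200+0.936100))/(1+337/9394) = 8989/10000 ≈ 0.898900
step 4 [2y] bond c/2=17/400: DF=(104739/100000 − 17/400·(0.983200+0.936100+0.898900))/(1+17/400) = 4449/5000 ≈ 0.889800

1 1/2 1229/1250
2 1 9361/10000
3 3/2 8989/10000
4 2 4449/5000
DF(0.5y) is solved at step 1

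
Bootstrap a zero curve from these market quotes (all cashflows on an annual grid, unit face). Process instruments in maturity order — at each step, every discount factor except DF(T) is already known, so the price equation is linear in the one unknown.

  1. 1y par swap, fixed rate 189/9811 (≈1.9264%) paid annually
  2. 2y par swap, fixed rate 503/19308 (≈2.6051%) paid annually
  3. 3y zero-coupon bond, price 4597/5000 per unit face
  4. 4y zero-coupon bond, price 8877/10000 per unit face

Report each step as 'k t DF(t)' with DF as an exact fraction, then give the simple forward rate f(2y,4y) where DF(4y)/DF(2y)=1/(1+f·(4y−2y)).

1 1 9811/10000
2 2 9497/10000
3 3 4597/5000
4 4 8877/10000
f(2y,4y) = ((9497/10000)/(8877/10000) − 1)/(2) = 310/8877 ≈ 3.4922%

step 1 [1y] swap r/1=189/9811: DF=(1 − 189/9811·(0))/(1+189/9811) = 9811/10000 ≈ 0.981100
step 2 [2y] swap r/1=503/19308: DF=(1 − 503/19308·(0.981100))/(1+503/19308) = 9497/10000 ≈ 0.949700
step 3 [3y] zero: DF = P = 4597/5000 ≈ 0.919400
step 4 [4y] zero: DF = P = 8877/10000 ≈ 0.887700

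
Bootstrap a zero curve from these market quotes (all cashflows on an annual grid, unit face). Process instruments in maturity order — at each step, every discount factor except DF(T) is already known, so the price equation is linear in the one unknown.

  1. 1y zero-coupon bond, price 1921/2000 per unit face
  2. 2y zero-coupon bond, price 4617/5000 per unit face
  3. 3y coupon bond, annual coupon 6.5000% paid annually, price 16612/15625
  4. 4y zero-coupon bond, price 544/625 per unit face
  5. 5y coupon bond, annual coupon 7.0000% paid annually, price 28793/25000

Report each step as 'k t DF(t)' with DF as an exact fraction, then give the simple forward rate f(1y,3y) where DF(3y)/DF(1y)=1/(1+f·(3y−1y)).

step 1 [1y] zero: DF = P = 1921/2000 ≈ 0.960500
step 2 [2y] zero: DF = P = 4617/5000 ≈ 0.923400
step 3 [3y] bond c/1=13/200: DF=(16612/15625 − 13/200·(0.960500+0.923400))/(1+13/200) = 8833/10000 ≈ 0.883300
step 4 [4y] zero: DF = P = 544/625 ≈ 0.870400
step 5 [5y] bond c/1=7/100: DF=(28793/25000 − 7/100·(0.960500+0.923400+0.883300+0.870400))/(1+7/100) = 524/625 ≈ 0.838400

1 1 1921/2000
2 2 4617/5000
3 3 8833/10000
4 4 544/625
5 5 524/625
f(1y,3y) = ((1921/2000)/(8833/10000) − 1)/(2) = 386/8833 ≈ 4.3700%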